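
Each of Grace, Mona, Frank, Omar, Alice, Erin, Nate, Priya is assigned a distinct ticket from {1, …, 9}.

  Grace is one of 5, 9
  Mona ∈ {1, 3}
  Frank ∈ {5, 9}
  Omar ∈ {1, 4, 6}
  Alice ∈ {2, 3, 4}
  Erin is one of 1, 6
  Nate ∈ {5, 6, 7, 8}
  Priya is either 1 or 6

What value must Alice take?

The 2 variables Grace and Frank are confined to {5, 9}, which locks those values in; drop them from Nate.
Erin and Priya between them cover only {1, 6} — a naked pair. Remove those values from Mona, Omar, Nate.
Mona must be 3 (only option left). Remove 3 from Alice.
That leaves Omar = 4. Remove 4 from Alice.
So Alice = 2.

2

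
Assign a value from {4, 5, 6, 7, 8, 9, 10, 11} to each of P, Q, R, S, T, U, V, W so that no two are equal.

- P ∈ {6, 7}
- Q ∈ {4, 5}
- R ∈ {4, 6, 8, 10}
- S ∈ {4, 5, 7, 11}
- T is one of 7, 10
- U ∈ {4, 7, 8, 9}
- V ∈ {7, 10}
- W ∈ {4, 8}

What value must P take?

6

The 8 variables draw from only 8 values {4, 5, 6, 7, 8, 9, 10, 11}, so each is used; only U can be 9, hence U = 9.
The 7 still-open variables together cover exactly {4, 5, 6, 7, 8, 10, 11} — 7 values for 7 variables — and 11 appears only in S's list, so S = 11.
Among the 6 still-open variables, 5 fits only Q (and all 6 values in {4, 5, 6, 7, 8, 10} must be used), so Q = 5.
T and V share exactly the 2 values {7, 10}; by pigeonhole those values go to them, so strike 7, 10 from P, R.
So P = 6.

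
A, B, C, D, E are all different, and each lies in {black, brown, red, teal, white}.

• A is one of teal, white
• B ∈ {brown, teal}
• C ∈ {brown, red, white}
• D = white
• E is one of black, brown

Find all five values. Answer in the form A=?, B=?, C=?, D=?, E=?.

A=teal, B=brown, C=red, D=white, E=black

D's domain is down to {white}, so D = white. Remove white from A, C.
A's domain is down to {teal}, so A = teal. Remove teal from B.
B's domain is down to {brown}, so B = brown. Strike brown from C, E.
That leaves C = red.
That leaves E = black.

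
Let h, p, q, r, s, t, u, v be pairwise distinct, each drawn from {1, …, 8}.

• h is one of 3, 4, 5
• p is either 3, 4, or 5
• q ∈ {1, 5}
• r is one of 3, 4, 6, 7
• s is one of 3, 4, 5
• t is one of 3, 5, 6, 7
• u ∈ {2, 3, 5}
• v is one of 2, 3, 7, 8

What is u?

2

The 8 variables draw from only 8 values {1, 2, 3, 4, 5, 6, 7, 8}, so each is used; only q can be 1, hence q = 1.
Among the 7 still-open variables, 8 fits only v (and all 7 values in {2, 3, 4, 5, 6, 7, 8} must be used), so v = 8.
The 6 still-open variables draw from only 6 values {2, 3, 4, 5, 6, 7}, so each is used; only u can be 2, hence u = 2.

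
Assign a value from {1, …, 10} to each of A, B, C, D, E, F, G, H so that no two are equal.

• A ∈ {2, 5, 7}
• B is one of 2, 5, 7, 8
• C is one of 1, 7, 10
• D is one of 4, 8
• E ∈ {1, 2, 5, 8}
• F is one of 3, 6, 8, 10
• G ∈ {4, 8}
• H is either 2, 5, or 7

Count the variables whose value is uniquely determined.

2

D and G between them cover only {4, 8} — a naked pair. Remove those values from B, E, F.
The 3 variables A, B, H are confined to {2, 5, 7}, which locks those values in; drop them from C, E.
E has just one choice, so E = 1. Strike 1 from C.
C's domain is down to {10}, so C = 10. Remove 10 from F.
Determined: C=10, E=1. The other variables each still have more than one consistent value. That makes 2.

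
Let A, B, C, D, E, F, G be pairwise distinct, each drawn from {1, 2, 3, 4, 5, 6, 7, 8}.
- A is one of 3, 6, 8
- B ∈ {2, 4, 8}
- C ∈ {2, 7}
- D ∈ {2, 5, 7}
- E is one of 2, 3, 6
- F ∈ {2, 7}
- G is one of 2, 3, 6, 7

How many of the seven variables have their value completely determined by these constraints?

3

Among the 7 variables, 4 fits only B (and all 7 values in {2, 3, 4, 5, 6, 7, 8} must be used), so B = 4.
The 6 still-open variables together cover exactly {2, 3, 5, 6, 7, 8} — 6 values for 6 variables — and 5 appears only in D's list, so D = 5.
Among the 5 still-open variables, 8 fits only A (and all 5 values in {2, 3, 6, 7, 8} must be used), so A = 8.
C and F between them cover only {2, 7} — a naked pair. Remove those values from E, G.
Determined: A=8, B=4, D=5. The other variables each still have more than one consistent value. That makes 3.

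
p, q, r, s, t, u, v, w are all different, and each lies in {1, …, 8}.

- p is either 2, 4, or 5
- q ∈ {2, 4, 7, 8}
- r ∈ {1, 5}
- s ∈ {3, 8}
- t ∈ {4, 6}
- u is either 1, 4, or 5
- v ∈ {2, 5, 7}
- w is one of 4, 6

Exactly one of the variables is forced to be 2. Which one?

p

The 8 variables draw from only 8 values {1, 2, 3, 4, 5, 6, 7, 8}, so each is used; only s can be 3, hence s = 3.
The 7 still-open variables draw from only 7 values {1, 2, 4, 5, 6, 7, 8}, so each is used; only q can be 8, hence q = 8.
The 6 still-open variables together cover exactly {1, 2, 4, 5, 6, 7} — 6 values for 6 variables — and 7 appears only in v's list, so v = 7.
Among the 5 still-open variables, 2 fits only p (and all 5 values in {1, 2, 4, 5, 6} must be used), so p = 2.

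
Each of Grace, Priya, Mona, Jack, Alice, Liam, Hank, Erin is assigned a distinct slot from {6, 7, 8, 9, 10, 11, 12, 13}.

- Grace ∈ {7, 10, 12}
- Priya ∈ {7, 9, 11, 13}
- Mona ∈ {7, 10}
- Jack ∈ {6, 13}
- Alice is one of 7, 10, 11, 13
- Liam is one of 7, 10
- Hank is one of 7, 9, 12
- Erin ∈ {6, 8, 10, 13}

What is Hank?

Among the 8 variables, 8 fits only Erin (and all 8 values in {6, 7, 8, 9, 10, 11, 12, 13} must be used), so Erin = 8.
The 7 still-open variables draw from only 7 values {6, 7, 9, 10, 11, 12, 13}, so each is used; only Jack can be 6, hence Jack = 6.
Mona and Liam share exactly the 2 values {7, 10}; by pigeonhole those values go to them, so strike 7, 10 from Grace, Priya, Alice, Hank.
Grace has just one choice, so Grace = 12. Strike 12 from Hank.
So Hank = 9.

9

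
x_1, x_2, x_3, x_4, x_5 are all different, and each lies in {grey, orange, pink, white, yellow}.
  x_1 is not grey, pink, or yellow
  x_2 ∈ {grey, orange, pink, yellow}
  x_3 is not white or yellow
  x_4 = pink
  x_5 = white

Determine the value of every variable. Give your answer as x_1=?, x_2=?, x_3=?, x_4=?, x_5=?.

x_4 has just one choice, so x_4 = pink. Strike pink from x_2, x_3.
x_5's domain is down to {white}, so x_5 = white. Remove white from x_1.
That leaves x_1 = orange. So x_2, x_3 can't be orange.
That leaves x_3 = grey. Eliminate grey elsewhere: x_2.
x_2 has just one choice, so x_2 = yellow.

x_1=orange, x_2=yellow, x_3=grey, x_4=pink, x_5=white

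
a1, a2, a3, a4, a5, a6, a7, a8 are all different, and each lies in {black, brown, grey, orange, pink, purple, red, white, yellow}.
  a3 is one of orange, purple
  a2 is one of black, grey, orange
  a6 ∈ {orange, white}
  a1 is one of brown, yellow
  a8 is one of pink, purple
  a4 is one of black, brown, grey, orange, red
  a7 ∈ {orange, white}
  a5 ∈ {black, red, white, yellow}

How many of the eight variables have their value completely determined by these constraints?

The 2 variables a6 and a7 are confined to {orange, white}, which locks those values in; drop them from a2, a3, a4, a5.
a3 must be purple (only option left). Eliminate purple elsewhere: a8.
a8 must be pink (only option left).
Determined: a3=purple, a8=pink. The other variables each still have more than one consistent value. That makes 2.

2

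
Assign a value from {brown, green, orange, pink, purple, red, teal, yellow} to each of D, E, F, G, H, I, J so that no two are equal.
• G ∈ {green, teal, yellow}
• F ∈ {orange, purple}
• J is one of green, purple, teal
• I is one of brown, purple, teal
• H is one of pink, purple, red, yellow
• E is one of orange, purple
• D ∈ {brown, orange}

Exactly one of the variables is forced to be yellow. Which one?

E and F between them cover only {orange, purple} — a naked pair. Remove those values from D, H, I, J.
That leaves D = brown. Eliminate brown elsewhere: I.
I's domain is down to {teal}, so I = teal. Strike teal from G, J.
J has just one choice, so J = green. Eliminate green elsewhere: G.
So yellow goes to G.

G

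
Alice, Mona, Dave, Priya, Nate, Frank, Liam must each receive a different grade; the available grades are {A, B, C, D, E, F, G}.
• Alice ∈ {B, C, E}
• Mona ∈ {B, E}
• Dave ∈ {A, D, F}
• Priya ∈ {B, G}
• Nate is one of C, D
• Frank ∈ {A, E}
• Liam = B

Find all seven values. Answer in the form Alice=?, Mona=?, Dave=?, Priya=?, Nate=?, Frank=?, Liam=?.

Alice=C, Mona=E, Dave=F, Priya=G, Nate=D, Frank=A, Liam=B

Liam has just one choice, so Liam = B. Remove B from Alice, Mona, Priya.
That leaves Mona = E. Strike E from Alice, Frank.
Priya has just one choice, so Priya = G.
Frank's domain is down to {A}, so Frank = A. Eliminate A elsewhere: Dave.
Alice has just one choice, so Alice = C. Eliminate C elsewhere: Nate.
Nate's domain is down to {D}, so Nate = D. Eliminate D elsewhere: Dave.
Dave has just one choice, so Dave = F.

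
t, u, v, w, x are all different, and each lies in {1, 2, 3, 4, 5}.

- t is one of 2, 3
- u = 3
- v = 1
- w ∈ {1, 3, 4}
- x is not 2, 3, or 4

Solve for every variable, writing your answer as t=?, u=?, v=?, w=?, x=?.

t=2, u=3, v=1, w=4, x=5

u must be 3 (only option left). Remove 3 from t, w.
v's domain is down to {1}, so v = 1. Eliminate 1 elsewhere: w, x.
That leaves w = 4.
x's domain is down to {5}, so x = 5.
t has just one choice, so t = 2.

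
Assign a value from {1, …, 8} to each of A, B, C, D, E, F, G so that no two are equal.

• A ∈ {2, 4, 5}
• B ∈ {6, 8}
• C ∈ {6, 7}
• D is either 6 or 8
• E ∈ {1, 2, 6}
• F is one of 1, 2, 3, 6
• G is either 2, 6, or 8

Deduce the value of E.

The 2 variables B and D are confined to {6, 8}, which locks those values in; drop them from C, E, F, G.
C must be 7 (only option left).
G has just one choice, so G = 2. Remove 2 from A, E, F.
So E = 1.

1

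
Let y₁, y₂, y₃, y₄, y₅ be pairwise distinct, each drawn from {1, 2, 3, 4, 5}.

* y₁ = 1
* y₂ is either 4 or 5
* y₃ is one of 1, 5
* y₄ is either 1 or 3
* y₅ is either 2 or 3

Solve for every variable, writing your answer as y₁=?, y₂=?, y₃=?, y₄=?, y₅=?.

y₁ must be 1 (only option left). Remove 1 from y₃, y₄.
That leaves y₃ = 5. Eliminate 5 elsewhere: y₂.
y₄'s domain is down to {3}, so y₄ = 3. Strike 3 from y₅.
That leaves y₅ = 2.
That leaves y₂ = 4.

y₁=1, y₂=4, y₃=5, y₄=3, y₅=2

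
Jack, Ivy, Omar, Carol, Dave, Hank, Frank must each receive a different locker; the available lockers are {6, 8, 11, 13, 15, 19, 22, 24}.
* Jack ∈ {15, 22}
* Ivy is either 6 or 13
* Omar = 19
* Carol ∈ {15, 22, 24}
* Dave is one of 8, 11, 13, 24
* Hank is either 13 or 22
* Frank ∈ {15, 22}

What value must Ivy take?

Omar has just one choice, so Omar = 19.
Jack and Frank between them cover only {15, 22} — a naked pair. Remove those values from Carol, Hank.
That leaves Carol = 24. Eliminate 24 elsewhere: Dave.
That leaves Hank = 13. So Ivy, Dave can't be 13.
So Ivy = 6.

6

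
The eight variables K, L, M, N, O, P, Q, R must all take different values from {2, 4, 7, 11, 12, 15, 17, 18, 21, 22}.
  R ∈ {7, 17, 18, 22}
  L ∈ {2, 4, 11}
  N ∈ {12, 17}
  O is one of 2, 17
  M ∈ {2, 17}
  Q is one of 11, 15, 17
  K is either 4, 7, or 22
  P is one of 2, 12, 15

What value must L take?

4

M and O share exactly the 2 values {2, 17}; by pigeonhole those values go to them, so strike 2, 17 from L, N, P, Q, R.
N must be 12 (only option left). So P can't be 12.
P has just one choice, so P = 15. Eliminate 15 elsewhere: Q.
Q's domain is down to {11}, so Q = 11. Eliminate 11 elsewhere: L.
So L = 4.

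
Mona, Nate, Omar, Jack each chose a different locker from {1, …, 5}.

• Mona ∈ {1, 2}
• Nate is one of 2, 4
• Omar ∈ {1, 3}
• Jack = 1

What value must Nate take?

4

Jack's domain is down to {1}, so Jack = 1. Strike 1 from Mona, Omar.
That leaves Mona = 2. Eliminate 2 elsewhere: Nate.
So Nate = 4.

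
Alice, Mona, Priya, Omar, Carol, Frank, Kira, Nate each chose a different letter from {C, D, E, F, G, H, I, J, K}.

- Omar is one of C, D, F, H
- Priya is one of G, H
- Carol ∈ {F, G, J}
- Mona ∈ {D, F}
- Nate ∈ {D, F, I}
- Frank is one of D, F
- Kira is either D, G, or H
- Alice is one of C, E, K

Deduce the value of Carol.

Mona and Frank between them cover only {D, F} — a naked pair. Remove those values from Omar, Carol, Kira, Nate.
That leaves Nate = I.
Priya and Kira share exactly the 2 values {G, H}; by pigeonhole those values go to them, so strike G, H from Omar, Carol.
So Carol = J.

J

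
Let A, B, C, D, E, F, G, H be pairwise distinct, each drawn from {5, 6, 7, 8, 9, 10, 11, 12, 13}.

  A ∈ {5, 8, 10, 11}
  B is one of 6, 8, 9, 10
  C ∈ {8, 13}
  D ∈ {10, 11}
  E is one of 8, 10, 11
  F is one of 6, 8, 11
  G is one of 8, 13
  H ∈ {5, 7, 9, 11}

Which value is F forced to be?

6

Among the 8 variables, 7 fits only H (and all 8 values in {5, 6, 7, 8, 9, 10, 11, 13} must be used), so H = 7.
Among the 7 still-open variables, 5 fits only A (and all 7 values in {5, 6, 8, 9, 10, 11, 13} must be used), so A = 5.
Among the 6 still-open variables, 9 fits only B (and all 6 values in {6, 8, 9, 10, 11, 13} must be used), so B = 9.
Among the 5 still-open variables, 6 fits only F (and all 5 values in {6, 8, 10, 11, 13} must be used), so F = 6.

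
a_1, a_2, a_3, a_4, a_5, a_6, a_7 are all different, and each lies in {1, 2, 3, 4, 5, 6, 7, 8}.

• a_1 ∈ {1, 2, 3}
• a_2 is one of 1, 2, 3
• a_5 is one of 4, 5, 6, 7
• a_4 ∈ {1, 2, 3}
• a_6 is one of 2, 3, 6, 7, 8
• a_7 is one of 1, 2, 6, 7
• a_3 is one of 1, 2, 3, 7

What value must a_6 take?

8

The 3 variables a_1, a_2, a_4 are confined to {1, 2, 3}, which locks those values in; drop them from a_3, a_6, a_7.
That leaves a_3 = 7. Eliminate 7 elsewhere: a_5, a_6, a_7.
a_7's domain is down to {6}, so a_7 = 6. Remove 6 from a_5, a_6.
So a_6 = 8.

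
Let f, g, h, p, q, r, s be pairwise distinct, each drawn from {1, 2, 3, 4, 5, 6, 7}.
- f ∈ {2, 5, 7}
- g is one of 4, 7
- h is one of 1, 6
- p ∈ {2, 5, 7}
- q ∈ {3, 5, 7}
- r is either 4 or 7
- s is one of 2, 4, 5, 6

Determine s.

6

Among the 7 variables, 1 fits only h (and all 7 values in {1, 2, 3, 4, 5, 6, 7} must be used), so h = 1.
The 6 still-open variables together cover exactly {2, 3, 4, 5, 6, 7} — 6 values for 6 variables — and 3 appears only in q's list, so q = 3.
The 5 still-open variables draw from only 5 values {2, 4, 5, 6, 7}, so each is used; only s can be 6, hence s = 6.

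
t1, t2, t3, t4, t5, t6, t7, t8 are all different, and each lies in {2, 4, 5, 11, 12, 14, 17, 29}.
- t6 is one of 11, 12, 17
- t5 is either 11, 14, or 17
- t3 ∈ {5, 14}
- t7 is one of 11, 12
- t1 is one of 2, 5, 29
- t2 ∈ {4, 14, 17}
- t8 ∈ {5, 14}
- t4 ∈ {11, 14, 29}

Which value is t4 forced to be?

Among the 8 variables, 2 fits only t1 (and all 8 values in {2, 4, 5, 11, 12, 14, 17, 29} must be used), so t1 = 2.
Among the 7 still-open variables, 4 fits only t2 (and all 7 values in {4, 5, 11, 12, 14, 17, 29} must be used), so t2 = 4.
The 6 still-open variables draw from only 6 values {5, 11, 12, 14, 17, 29}, so each is used; only t4 can be 29, hence t4 = 29.

29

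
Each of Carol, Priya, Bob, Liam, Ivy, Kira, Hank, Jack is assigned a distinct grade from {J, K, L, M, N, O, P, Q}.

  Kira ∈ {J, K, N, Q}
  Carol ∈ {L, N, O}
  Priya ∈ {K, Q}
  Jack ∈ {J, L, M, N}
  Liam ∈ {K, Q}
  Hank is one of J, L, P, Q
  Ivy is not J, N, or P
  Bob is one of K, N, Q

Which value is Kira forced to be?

J

Among the 8 variables, P fits only Hank (and all 8 values in {J, K, L, M, N, O, P, Q} must be used), so Hank = P.
The 2 variables Priya and Liam are confined to {K, Q}, which locks those values in; drop them from Bob, Ivy, Kira.
Bob has just one choice, so Bob = N. Remove N from Carol, Kira, Jack.
So Kira = J.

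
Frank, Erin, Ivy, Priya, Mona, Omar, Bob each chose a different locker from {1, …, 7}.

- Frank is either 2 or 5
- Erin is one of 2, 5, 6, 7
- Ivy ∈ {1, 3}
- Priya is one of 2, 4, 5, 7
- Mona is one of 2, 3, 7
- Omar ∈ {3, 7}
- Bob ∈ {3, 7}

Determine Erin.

The 7 variables together cover exactly {1, 2, 3, 4, 5, 6, 7} — 7 values for 7 variables — and 1 appears only in Ivy's list, so Ivy = 1.
The 6 still-open variables draw from only 6 values {2, 3, 4, 5, 6, 7}, so each is used; only Priya can be 4, hence Priya = 4.
The 5 still-open variables draw from only 5 values {2, 3, 5, 6, 7}, so each is used; only Erin can be 6, hence Erin = 6.

6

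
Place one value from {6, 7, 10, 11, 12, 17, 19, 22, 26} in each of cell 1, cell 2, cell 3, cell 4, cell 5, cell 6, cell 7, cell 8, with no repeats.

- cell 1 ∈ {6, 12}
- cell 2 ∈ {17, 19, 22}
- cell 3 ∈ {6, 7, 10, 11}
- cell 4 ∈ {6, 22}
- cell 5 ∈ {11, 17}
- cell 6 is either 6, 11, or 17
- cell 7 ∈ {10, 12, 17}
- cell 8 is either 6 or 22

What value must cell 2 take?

19

The 8 variables together cover exactly {6, 7, 10, 11, 12, 17, 19, 22} — 8 values for 8 variables — and 7 appears only in cell 3's list, so cell 3 = 7.
The 7 still-open variables draw from only 7 values {6, 10, 11, 12, 17, 19, 22}, so each is used; only cell 7 can be 10, hence cell 7 = 10.
The 6 still-open variables together cover exactly {6, 11, 12, 17, 19, 22} — 6 values for 6 variables — and 12 appears only in cell 1's list, so cell 1 = 12.
The 5 still-open variables together cover exactly {6, 11, 17, 19, 22} — 5 values for 5 variables — and 19 appears only in cell 2's list, so cell 2 = 19.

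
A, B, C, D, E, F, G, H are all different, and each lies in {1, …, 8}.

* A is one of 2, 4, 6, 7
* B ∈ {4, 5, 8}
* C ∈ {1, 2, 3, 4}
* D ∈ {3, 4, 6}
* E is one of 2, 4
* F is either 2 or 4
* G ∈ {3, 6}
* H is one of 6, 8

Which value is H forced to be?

8

Among the 8 variables, 1 fits only C (and all 8 values in {1, 2, 3, 4, 5, 6, 7, 8} must be used), so C = 1.
Among the 7 still-open variables, 5 fits only B (and all 7 values in {2, 3, 4, 5, 6, 7, 8} must be used), so B = 5.
Among the 6 still-open variables, 7 fits only A (and all 6 values in {2, 3, 4, 6, 7, 8} must be used), so A = 7.
The 5 still-open variables draw from only 5 values {2, 3, 4, 6, 8}, so each is used; only H can be 8, hence H = 8.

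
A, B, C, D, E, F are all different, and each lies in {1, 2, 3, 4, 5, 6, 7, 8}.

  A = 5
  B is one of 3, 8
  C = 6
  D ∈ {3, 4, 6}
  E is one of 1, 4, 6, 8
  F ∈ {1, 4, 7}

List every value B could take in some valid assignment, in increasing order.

3, 8

A has just one choice, so A = 5.
C's domain is down to {6}, so C = 6. Eliminate 6 elsewhere: D, E.
No further eliminations apply; B can still be any of 3, 8.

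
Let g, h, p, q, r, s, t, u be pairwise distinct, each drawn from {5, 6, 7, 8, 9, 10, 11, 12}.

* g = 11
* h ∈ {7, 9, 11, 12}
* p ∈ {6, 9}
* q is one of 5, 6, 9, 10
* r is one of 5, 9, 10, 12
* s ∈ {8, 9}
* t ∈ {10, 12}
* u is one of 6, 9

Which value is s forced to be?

g has just one choice, so g = 11. Eliminate 11 elsewhere: h.
The 7 still-open variables together cover exactly {5, 6, 7, 8, 9, 10, 12} — 7 values for 7 variables — and 7 appears only in h's list, so h = 7.
Among the 6 still-open variables, 8 fits only s (and all 6 values in {5, 6, 8, 9, 10, 12} must be used), so s = 8.

8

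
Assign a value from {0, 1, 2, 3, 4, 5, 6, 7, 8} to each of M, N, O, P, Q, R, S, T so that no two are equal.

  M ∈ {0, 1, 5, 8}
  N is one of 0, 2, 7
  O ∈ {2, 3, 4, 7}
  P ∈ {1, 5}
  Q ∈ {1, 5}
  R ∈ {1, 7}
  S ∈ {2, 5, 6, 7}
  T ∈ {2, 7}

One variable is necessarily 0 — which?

N

P and Q between them cover only {1, 5} — a naked pair. Remove those values from M, R, S.
That leaves R = 7. Strike 7 from N, O, S, T.
T has just one choice, so T = 2. Eliminate 2 elsewhere: N, O, S.
So 0 goes to N.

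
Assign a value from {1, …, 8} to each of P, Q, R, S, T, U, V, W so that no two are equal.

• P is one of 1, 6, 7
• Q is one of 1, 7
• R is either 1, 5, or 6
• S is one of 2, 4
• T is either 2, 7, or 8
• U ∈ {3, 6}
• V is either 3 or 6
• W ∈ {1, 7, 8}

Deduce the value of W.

8

Among the 8 variables, 4 fits only S (and all 8 values in {1, 2, 3, 4, 5, 6, 7, 8} must be used), so S = 4.
The 7 still-open variables draw from only 7 values {1, 2, 3, 5, 6, 7, 8}, so each is used; only T can be 2, hence T = 2.
The 6 still-open variables draw from only 6 values {1, 3, 5, 6, 7, 8}, so each is used; only R can be 5, hence R = 5.
The 5 still-open variables together cover exactly {1, 3, 6, 7, 8} — 5 values for 5 variables — and 8 appears only in W's list, so W = 8.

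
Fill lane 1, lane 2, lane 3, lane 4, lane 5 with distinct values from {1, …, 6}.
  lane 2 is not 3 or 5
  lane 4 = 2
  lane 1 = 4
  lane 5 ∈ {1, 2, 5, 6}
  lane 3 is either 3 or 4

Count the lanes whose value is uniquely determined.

3

lane 1 must be 4 (only option left). Strike 4 from lane 2, lane 3.
lane 3 must be 3 (only option left).
lane 4's domain is down to {2}, so lane 4 = 2. Strike 2 from lane 2, lane 5.
Determined: lane 1=4, lane 3=3, lane 4=2. The other lanes each still have more than one consistent value. That makes 3.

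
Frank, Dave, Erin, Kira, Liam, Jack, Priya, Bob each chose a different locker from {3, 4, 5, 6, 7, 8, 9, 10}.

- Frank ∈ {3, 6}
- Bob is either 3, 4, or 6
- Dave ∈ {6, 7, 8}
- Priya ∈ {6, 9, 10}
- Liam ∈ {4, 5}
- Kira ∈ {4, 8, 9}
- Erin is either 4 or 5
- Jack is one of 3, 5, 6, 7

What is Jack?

7

The 8 variables together cover exactly {3, 4, 5, 6, 7, 8, 9, 10} — 8 values for 8 variables — and 10 appears only in Priya's list, so Priya = 10.
Among the 7 still-open variables, 9 fits only Kira (and all 7 values in {3, 4, 5, 6, 7, 8, 9} must be used), so Kira = 9.
Among the 6 still-open variables, 8 fits only Dave (and all 6 values in {3, 4, 5, 6, 7, 8} must be used), so Dave = 8.
Among the 5 still-open variables, 7 fits only Jack (and all 5 values in {3, 4, 5, 6, 7} must be used), so Jack = 7.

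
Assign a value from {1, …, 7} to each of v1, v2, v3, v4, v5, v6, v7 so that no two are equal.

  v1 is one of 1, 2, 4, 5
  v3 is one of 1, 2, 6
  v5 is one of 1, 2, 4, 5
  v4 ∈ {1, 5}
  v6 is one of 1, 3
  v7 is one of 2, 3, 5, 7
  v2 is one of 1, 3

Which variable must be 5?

The 7 variables together cover exactly {1, 2, 3, 4, 5, 6, 7} — 7 values for 7 variables — and 6 appears only in v3's list, so v3 = 6.
Among the 6 still-open variables, 7 fits only v7 (and all 6 values in {1, 2, 3, 4, 5, 7} must be used), so v7 = 7.
The 2 variables v2 and v6 are confined to {1, 3}, which locks those values in; drop them from v1, v4, v5.
So 5 goes to v4.

v4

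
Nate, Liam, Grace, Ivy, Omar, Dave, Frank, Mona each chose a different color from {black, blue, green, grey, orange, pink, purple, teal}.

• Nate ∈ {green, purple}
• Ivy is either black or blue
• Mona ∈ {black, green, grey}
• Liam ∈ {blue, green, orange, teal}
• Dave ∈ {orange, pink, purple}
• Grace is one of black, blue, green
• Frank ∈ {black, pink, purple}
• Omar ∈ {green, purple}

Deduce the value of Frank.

pink

The 8 variables draw from only 8 values {black, blue, green, grey, orange, pink, purple, teal}, so each is used; only Mona can be grey, hence Mona = grey.
The 7 still-open variables draw from only 7 values {black, blue, green, orange, pink, purple, teal}, so each is used; only Liam can be teal, hence Liam = teal.
The 6 still-open variables together cover exactly {black, blue, green, orange, pink, purple} — 6 values for 6 variables — and orange appears only in Dave's list, so Dave = orange.
Among the 5 still-open variables, pink fits only Frank (and all 5 values in {black, blue, green, pink, purple} must be used), so Frank = pink.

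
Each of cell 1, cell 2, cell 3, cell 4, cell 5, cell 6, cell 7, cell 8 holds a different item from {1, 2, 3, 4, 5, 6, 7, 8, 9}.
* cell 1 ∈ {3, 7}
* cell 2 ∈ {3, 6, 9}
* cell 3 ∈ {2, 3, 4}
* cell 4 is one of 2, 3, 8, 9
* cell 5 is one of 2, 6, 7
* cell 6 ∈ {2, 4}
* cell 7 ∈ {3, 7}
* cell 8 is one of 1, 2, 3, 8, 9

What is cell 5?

The 8 variables draw from only 8 values {1, 2, 3, 4, 6, 7, 8, 9}, so each is used; only cell 8 can be 1, hence cell 8 = 1.
The 7 still-open variables draw from only 7 values {2, 3, 4, 6, 7, 8, 9}, so each is used; only cell 4 can be 8, hence cell 4 = 8.
The 6 still-open variables draw from only 6 values {2, 3, 4, 6, 7, 9}, so each is used; only cell 2 can be 9, hence cell 2 = 9.
The 5 still-open variables draw from only 5 values {2, 3, 4, 6, 7}, so each is used; only cell 5 can be 6, hence cell 5 = 6.

6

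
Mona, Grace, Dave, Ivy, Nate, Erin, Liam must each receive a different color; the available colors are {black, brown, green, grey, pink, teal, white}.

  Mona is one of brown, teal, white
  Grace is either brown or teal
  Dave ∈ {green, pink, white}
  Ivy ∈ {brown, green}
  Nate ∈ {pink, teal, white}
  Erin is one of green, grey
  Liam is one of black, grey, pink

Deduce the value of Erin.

grey

Among the 7 variables, black fits only Liam (and all 7 values in {black, brown, green, grey, pink, teal, white} must be used), so Liam = black.
Among the 6 still-open variables, grey fits only Erin (and all 6 values in {brown, green, grey, pink, teal, white} must be used), so Erin = grey.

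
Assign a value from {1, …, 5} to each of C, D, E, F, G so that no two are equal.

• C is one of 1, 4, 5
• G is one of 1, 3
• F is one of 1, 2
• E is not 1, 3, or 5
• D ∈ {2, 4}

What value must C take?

5

The 5 variables together cover exactly {1, 2, 3, 4, 5} — 5 values for 5 variables — and 3 appears only in G's list, so G = 3.
Among the 4 still-open variables, 5 fits only C (and all 4 values in {1, 2, 4, 5} must be used), so C = 5.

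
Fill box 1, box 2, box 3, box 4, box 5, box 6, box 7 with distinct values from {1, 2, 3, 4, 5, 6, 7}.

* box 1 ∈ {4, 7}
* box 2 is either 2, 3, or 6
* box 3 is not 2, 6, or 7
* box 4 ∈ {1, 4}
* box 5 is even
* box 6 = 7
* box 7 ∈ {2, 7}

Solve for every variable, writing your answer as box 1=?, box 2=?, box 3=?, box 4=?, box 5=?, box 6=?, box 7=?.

box 1=4, box 2=3, box 3=5, box 4=1, box 5=6, box 6=7, box 7=2

box 6 has just one choice, so box 6 = 7. So box 1, box 7 can't be 7.
That leaves box 7 = 2. Eliminate 2 elsewhere: box 2, box 5.
box 1 must be 4 (only option left). Eliminate 4 elsewhere: box 3, box 4, box 5.
box 4 must be 1 (only option left). So box 3 can't be 1.
box 5 must be 6 (only option left). So box 2 can't be 6.
That leaves box 2 = 3. Strike 3 from box 3.
That leaves box 3 = 5.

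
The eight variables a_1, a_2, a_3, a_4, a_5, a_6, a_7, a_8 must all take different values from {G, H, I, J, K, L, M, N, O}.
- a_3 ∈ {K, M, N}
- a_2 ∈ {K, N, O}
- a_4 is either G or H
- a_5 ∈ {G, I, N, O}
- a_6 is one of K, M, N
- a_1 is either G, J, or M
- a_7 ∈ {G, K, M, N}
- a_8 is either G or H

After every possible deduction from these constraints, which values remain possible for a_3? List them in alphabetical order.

The 8 variables draw from only 8 values {G, H, I, J, K, M, N, O}, so each is used; only a_5 can be I, hence a_5 = I.
Among the 7 still-open variables, J fits only a_1 (and all 7 values in {G, H, J, K, M, N, O} must be used), so a_1 = J.
The 6 still-open variables together cover exactly {G, H, K, M, N, O} — 6 values for 6 variables — and O appears only in a_2's list, so a_2 = O.
The 2 variables a_4 and a_8 are confined to {G, H}, which locks those values in; drop them from a_7.
No further eliminations apply; a_3 can still be any of K, M, N.

K, M, N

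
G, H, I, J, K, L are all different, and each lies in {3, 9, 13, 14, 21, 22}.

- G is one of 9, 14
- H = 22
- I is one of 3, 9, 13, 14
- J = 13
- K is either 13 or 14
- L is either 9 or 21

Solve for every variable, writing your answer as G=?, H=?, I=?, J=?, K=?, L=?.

H's domain is down to {22}, so H = 22.
J's domain is down to {13}, so J = 13. Eliminate 13 elsewhere: I, K.
K's domain is down to {14}, so K = 14. Strike 14 from G, I.
G must be 9 (only option left). So I, L can't be 9.
I has just one choice, so I = 3.
L has just one choice, so L = 21.

G=9, H=22, I=3, J=13, K=14, L=21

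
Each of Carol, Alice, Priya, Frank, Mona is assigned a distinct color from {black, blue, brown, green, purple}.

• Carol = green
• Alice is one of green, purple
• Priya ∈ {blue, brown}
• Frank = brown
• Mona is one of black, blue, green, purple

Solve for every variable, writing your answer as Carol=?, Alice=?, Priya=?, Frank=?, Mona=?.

Carol has just one choice, so Carol = green. Eliminate green elsewhere: Alice, Mona.
Alice's domain is down to {purple}, so Alice = purple. Remove purple from Mona.
Frank must be brown (only option left). Eliminate brown elsewhere: Priya.
Priya's domain is down to {blue}, so Priya = blue. Strike blue from Mona.
Mona must be black (only option left).

Carol=green, Alice=purple, Priya=blue, Frank=brown, Mona=black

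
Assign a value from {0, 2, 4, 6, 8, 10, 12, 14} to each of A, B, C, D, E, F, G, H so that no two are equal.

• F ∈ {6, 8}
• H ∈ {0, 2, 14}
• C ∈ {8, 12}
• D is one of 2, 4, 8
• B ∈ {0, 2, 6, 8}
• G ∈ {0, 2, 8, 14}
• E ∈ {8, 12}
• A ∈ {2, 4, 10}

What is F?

6

The 8 variables together cover exactly {0, 2, 4, 6, 8, 10, 12, 14} — 8 values for 8 variables — and 10 appears only in A's list, so A = 10.
The 7 still-open variables together cover exactly {0, 2, 4, 6, 8, 12, 14} — 7 values for 7 variables — and 4 appears only in D's list, so D = 4.
C and E between them cover only {8, 12} — a naked pair. Remove those values from B, F, G.
So F = 6.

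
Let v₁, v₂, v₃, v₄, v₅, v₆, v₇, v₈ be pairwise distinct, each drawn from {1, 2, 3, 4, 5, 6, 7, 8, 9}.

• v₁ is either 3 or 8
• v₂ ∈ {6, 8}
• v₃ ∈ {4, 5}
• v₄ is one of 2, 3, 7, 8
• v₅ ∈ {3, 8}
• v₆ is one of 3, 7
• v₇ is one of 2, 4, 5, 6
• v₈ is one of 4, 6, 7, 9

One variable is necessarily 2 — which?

The 8 variables draw from only 8 values {2, 3, 4, 5, 6, 7, 8, 9}, so each is used; only v₈ can be 9, hence v₈ = 9.
v₁ and v₅ share exactly the 2 values {3, 8}; by pigeonhole those values go to them, so strike 3, 8 from v₂, v₄, v₆.
v₂ must be 6 (only option left). So v₇ can't be 6.
v₆ must be 7 (only option left). Strike 7 from v₄.
So 2 goes to v₄.

v₄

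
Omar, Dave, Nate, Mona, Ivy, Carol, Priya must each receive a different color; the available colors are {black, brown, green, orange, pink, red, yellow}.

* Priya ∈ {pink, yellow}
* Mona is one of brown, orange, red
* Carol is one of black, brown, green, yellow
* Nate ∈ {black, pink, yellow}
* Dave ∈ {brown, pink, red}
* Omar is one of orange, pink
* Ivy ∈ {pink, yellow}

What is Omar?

orange

The 7 variables draw from only 7 values {black, brown, green, orange, pink, red, yellow}, so each is used; only Carol can be green, hence Carol = green.
The 6 still-open variables together cover exactly {black, brown, orange, pink, red, yellow} — 6 values for 6 variables — and black appears only in Nate's list, so Nate = black.
Ivy and Priya share exactly the 2 values {pink, yellow}; by pigeonhole those values go to them, so strike pink, yellow from Omar, Dave.
So Omar = orange.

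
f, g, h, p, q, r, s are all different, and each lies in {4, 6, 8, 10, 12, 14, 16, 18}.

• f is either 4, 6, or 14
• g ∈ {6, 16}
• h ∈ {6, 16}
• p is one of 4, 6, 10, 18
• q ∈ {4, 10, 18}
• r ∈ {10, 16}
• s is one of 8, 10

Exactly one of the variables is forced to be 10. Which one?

r

Among the 7 variables, 8 fits only s (and all 7 values in {4, 6, 8, 10, 14, 16, 18} must be used), so s = 8.
Among the 6 still-open variables, 14 fits only f (and all 6 values in {4, 6, 10, 14, 16, 18} must be used), so f = 14.
g and h between them cover only {6, 16} — a naked pair. Remove those values from p, r.
So 10 goes to r.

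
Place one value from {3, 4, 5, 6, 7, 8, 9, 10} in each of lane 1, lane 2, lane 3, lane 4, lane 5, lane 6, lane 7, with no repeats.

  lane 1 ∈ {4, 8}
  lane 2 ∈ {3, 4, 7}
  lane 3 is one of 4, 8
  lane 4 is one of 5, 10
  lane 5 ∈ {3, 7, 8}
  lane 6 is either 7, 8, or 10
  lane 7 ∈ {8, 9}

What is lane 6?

10

The 7 variables draw from only 7 values {3, 4, 5, 7, 8, 9, 10}, so each is used; only lane 4 can be 5, hence lane 4 = 5.
Among the 6 still-open variables, 9 fits only lane 7 (and all 6 values in {3, 4, 7, 8, 9, 10} must be used), so lane 7 = 9.
The 5 still-open variables together cover exactly {3, 4, 7, 8, 10} — 5 values for 5 variables — and 10 appears only in lane 6's list, so lane 6 = 10.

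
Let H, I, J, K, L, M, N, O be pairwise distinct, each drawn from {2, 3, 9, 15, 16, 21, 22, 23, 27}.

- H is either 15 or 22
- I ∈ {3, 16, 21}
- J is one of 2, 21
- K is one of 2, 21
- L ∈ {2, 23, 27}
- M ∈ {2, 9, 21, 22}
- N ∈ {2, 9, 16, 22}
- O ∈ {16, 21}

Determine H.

15

The 2 variables J and K are confined to {2, 21}, which locks those values in; drop them from I, L, M, N, O.
O's domain is down to {16}, so O = 16. Eliminate 16 elsewhere: I, N.
I has just one choice, so I = 3.
M and N share exactly the 2 values {9, 22}; by pigeonhole those values go to them, so strike 9, 22 from H.
So H = 15.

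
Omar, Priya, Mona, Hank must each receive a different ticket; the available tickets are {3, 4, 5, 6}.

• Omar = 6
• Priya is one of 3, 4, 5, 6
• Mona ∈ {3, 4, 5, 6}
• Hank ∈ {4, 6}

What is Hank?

4

Omar has just one choice, so Omar = 6. Strike 6 from Priya, Mona, Hank.
So Hank = 4.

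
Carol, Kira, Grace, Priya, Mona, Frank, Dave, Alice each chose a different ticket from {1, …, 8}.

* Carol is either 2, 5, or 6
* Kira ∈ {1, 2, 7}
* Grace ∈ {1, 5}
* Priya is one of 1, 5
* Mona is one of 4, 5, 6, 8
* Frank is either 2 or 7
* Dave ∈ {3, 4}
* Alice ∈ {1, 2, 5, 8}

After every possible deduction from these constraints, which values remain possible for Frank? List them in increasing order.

The 8 variables together cover exactly {1, 2, 3, 4, 5, 6, 7, 8} — 8 values for 8 variables — and 3 appears only in Dave's list, so Dave = 3.
The 7 still-open variables draw from only 7 values {1, 2, 4, 5, 6, 7, 8}, so each is used; only Mona can be 4, hence Mona = 4.
The 6 still-open variables draw from only 6 values {1, 2, 5, 6, 7, 8}, so each is used; only Carol can be 6, hence Carol = 6.
Among the 5 still-open variables, 8 fits only Alice (and all 5 values in {1, 2, 5, 7, 8} must be used), so Alice = 8.
Grace and Priya share exactly the 2 values {1, 5}; by pigeonhole those values go to them, so strike 1, 5 from Kira.
No further eliminations apply; Frank can still be any of 2, 7.

2, 7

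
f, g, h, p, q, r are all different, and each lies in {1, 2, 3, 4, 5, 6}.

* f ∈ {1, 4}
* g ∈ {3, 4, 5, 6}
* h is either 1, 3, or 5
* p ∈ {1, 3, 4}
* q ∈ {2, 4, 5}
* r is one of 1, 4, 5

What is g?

Among the 6 variables, 2 fits only q (and all 6 values in {1, 2, 3, 4, 5, 6} must be used), so q = 2.
The 5 still-open variables draw from only 5 values {1, 3, 4, 5, 6}, so each is used; only g can be 6, hence g = 6.

6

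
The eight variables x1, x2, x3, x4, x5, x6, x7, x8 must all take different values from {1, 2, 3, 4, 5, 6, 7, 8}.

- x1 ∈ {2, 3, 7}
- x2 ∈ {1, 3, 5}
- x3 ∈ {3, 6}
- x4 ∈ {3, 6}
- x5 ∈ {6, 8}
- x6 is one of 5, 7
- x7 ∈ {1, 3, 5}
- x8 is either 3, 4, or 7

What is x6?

7

The 8 variables draw from only 8 values {1, 2, 3, 4, 5, 6, 7, 8}, so each is used; only x1 can be 2, hence x1 = 2.
The 7 still-open variables draw from only 7 values {1, 3, 4, 5, 6, 7, 8}, so each is used; only x8 can be 4, hence x8 = 4.
The 6 still-open variables together cover exactly {1, 3, 5, 6, 7, 8} — 6 values for 6 variables — and 7 appears only in x6's list, so x6 = 7.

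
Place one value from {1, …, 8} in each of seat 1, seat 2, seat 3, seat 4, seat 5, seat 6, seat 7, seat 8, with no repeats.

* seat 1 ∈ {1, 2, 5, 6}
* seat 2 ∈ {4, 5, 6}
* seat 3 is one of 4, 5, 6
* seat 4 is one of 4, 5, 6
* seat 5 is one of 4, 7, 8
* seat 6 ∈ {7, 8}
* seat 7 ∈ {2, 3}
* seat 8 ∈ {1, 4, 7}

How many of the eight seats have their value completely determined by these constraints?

3

The 8 variables draw from only 8 values {1, 2, 3, 4, 5, 6, 7, 8}, so each is used; only seat 7 can be 3, hence seat 7 = 3.
Among the 7 still-open variables, 2 fits only seat 1 (and all 7 values in {1, 2, 4, 5, 6, 7, 8} must be used), so seat 1 = 2.
The 6 still-open variables draw from only 6 values {1, 4, 5, 6, 7, 8}, so each is used; only seat 8 can be 1, hence seat 8 = 1.
seat 2, seat 3, seat 4 between them cover only {4, 5, 6} — a naked triple. Remove those values from seat 5.
Determined: seat 1=2, seat 7=3, seat 8=1. The other seats each still have more than one consistent value. That makes 3.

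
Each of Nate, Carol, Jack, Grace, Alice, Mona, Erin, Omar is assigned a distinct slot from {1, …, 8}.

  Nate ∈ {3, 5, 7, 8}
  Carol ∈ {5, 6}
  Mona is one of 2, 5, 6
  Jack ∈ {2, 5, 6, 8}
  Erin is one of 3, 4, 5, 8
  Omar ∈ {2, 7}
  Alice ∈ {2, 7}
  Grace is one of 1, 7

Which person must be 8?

Jack

Among the 8 variables, 1 fits only Grace (and all 8 values in {1, 2, 3, 4, 5, 6, 7, 8} must be used), so Grace = 1.
The 7 still-open variables draw from only 7 values {2, 3, 4, 5, 6, 7, 8}, so each is used; only Erin can be 4, hence Erin = 4.
The 6 still-open variables together cover exactly {2, 3, 5, 6, 7, 8} — 6 values for 6 variables — and 3 appears only in Nate's list, so Nate = 3.
The 5 still-open variables draw from only 5 values {2, 5, 6, 7, 8}, so each is used; only Jack can be 8, hence Jack = 8.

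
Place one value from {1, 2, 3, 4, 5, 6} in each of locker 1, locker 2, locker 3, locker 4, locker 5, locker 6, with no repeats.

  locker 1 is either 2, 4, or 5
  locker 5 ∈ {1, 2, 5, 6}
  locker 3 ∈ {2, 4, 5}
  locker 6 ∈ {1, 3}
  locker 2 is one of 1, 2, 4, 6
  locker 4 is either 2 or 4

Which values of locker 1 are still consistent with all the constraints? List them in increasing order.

2, 4, 5

The 6 variables draw from only 6 values {1, 2, 3, 4, 5, 6}, so each is used; only locker 6 can be 3, hence locker 6 = 3.
The 3 variables locker 1, locker 3, locker 4 are confined to {2, 4, 5}, which locks those values in; drop them from locker 2, locker 5.
No further eliminations apply; locker 1 can still be any of 2, 4, 5.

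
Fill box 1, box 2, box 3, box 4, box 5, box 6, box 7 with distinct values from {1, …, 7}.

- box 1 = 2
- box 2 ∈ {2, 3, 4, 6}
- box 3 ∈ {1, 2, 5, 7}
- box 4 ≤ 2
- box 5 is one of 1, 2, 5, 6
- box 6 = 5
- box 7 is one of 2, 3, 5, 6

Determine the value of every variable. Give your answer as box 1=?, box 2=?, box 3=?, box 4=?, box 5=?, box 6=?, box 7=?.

box 1's domain is down to {2}, so box 1 = 2. So box 2, box 3, box 4, box 5, box 7 can't be 2.
That leaves box 4 = 1. So box 3, box 5 can't be 1.
box 6 must be 5 (only option left). Eliminate 5 elsewhere: box 3, box 5, box 7.
That leaves box 3 = 7.
box 5 has just one choice, so box 5 = 6. Remove 6 from box 2, box 7.
box 7's domain is down to {3}, so box 7 = 3. Eliminate 3 elsewhere: box 2.
box 2 must be 4 (only option left).

box 1=2, box 2=4, box 3=7, box 4=1, box 5=6, box 6=5, box 7=3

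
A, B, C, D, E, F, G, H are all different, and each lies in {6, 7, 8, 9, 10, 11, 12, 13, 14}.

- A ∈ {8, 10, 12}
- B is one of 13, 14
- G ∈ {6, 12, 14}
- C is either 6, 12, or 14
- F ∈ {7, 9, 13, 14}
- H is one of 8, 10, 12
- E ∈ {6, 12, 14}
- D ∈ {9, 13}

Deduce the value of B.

The 8 variables together cover exactly {6, 7, 8, 9, 10, 12, 13, 14} — 8 values for 8 variables — and 7 appears only in F's list, so F = 7.
The 7 still-open variables together cover exactly {6, 8, 9, 10, 12, 13, 14} — 7 values for 7 variables — and 9 appears only in D's list, so D = 9.
Among the 6 still-open variables, 13 fits only B (and all 6 values in {6, 8, 10, 12, 13, 14} must be used), so B = 13.

13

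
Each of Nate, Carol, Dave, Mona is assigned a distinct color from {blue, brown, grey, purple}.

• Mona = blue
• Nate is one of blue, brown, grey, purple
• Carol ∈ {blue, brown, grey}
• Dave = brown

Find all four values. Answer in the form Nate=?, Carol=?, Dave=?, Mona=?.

Nate=purple, Carol=grey, Dave=brown, Mona=blue

Dave has just one choice, so Dave = brown. Strike brown from Nate, Carol.
That leaves Mona = blue. So Nate, Carol can't be blue.
Carol must be grey (only option left). So Nate can't be grey.
Nate's domain is down to {purple}, so Nate = purple.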